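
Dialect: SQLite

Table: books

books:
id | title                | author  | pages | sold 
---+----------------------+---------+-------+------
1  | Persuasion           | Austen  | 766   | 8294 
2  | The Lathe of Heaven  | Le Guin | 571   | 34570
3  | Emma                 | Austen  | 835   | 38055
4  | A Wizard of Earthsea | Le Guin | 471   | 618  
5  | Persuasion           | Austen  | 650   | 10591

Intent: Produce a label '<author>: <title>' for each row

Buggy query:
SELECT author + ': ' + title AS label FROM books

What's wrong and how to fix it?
Bug: '+' is numeric addition; on text columns SQLite converts them to 0 instead of concatenating

Fix: Replace + with || to concatenate text

Corrected query:
SELECT author || ': ' || title AS label FROM books

Result:
label                        
-----------------------------
Austen: Persuasion           
Le Guin: The Lathe of Heaven 
Austen: Emma                 
Le Guin: A Wizard of Earthsea
Austen: Persuasion           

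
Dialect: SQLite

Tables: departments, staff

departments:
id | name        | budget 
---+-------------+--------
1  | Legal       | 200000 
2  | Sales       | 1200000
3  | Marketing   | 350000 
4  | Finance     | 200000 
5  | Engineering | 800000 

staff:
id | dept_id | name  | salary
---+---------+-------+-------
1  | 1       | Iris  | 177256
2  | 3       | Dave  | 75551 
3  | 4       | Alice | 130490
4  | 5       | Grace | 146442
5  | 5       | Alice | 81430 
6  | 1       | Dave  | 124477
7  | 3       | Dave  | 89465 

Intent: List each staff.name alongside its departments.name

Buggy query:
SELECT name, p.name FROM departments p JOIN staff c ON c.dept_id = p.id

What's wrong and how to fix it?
Bug: Both tables have a 'name' column; the unqualified reference is ambiguous

Fix: Qualify the column with its table alias (c.name)

Corrected query:
SELECT c.name, p.name FROM departments p JOIN staff c ON c.dept_id = p.id

Result:
name  | name       
------+------------
Iris  | Legal      
Dave  | Marketing  
Alice | Finance    
Grace | Engineering
Alice | Engineering
Dave  | Legal      
Dave  | Marketing  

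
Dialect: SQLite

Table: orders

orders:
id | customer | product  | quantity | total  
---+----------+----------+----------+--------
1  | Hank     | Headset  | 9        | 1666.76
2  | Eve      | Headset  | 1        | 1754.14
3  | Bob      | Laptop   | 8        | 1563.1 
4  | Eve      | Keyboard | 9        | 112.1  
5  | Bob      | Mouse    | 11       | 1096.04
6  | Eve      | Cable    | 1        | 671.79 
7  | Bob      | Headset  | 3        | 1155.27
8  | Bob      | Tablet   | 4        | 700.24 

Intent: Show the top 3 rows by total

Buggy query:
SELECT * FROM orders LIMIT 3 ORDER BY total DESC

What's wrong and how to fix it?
Bug: ORDER BY cannot follow LIMIT; LIMIT is the final clause

Fix: Sort with ORDER BY, then apply LIMIT

Corrected query:
SELECT * FROM orders ORDER BY total DESC LIMIT 3

Result:
id | customer | product | quantity | total  
---+----------+---------+----------+--------
2  | Eve      | Headset | 1        | 1754.14
1  | Hank     | Headset | 9        | 1666.76
3  | Bob      | Laptop  | 8        | 1563.1 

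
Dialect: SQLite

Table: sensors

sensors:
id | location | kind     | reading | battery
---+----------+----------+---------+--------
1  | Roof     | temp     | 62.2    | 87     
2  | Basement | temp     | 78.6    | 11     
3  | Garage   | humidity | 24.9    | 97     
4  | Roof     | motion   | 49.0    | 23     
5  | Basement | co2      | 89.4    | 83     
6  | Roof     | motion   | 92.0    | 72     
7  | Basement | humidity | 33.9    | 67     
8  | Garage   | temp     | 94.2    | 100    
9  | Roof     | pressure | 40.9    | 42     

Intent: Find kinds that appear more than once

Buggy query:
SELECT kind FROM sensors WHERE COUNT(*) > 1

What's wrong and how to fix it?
Bug: WHERE can't reference COUNT(*); aggregates are computed after WHERE

Fix: GROUP BY kind, then filter groups with HAVING COUNT(*) > 1

Corrected query:
SELECT kind FROM sensors GROUP BY kind HAVING COUNT(*) > 1

Result:
kind    
--------
humidity
motion  
temp    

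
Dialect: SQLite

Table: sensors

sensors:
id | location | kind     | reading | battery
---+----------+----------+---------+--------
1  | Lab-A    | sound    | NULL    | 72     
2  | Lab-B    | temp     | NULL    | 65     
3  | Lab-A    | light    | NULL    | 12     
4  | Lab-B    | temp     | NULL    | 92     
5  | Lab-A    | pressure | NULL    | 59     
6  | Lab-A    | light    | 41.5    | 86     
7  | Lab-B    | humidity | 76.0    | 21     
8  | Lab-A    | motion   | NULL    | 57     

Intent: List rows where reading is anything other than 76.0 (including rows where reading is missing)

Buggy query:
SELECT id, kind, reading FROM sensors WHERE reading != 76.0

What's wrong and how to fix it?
Bug: 'reading != 76.0' is unknown when reading is NULL, so NULL rows are silently excluded

Fix: Add an explicit OR reading IS NULL to include the missing-value rows

Corrected query:
SELECT id, kind, reading FROM sensors WHERE reading != 76.0 OR reading IS NULL

Result:
id | kind     | reading
---+----------+--------
1  | sound    | NULL   
2  | temp     | NULL   
3  | light    | NULL   
4  | temp     | NULL   
5  | pressure | NULL   
6  | light    | 41.5   
8  | motion   | NULL   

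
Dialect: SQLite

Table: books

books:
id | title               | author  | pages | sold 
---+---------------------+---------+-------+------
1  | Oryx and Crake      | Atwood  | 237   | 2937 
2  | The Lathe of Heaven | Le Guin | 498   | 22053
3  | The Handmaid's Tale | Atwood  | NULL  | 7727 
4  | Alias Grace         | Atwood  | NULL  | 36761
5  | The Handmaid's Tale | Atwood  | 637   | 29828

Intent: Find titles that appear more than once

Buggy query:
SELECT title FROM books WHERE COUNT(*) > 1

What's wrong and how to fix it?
Bug: COUNT(*) is an aggregate and cannot be used in WHERE

Fix: GROUP BY title, then filter groups with HAVING COUNT(*) > 1

Corrected query:
SELECT title FROM books GROUP BY title HAVING COUNT(*) > 1

Result:
title              
-------------------
The Handmaid's Tale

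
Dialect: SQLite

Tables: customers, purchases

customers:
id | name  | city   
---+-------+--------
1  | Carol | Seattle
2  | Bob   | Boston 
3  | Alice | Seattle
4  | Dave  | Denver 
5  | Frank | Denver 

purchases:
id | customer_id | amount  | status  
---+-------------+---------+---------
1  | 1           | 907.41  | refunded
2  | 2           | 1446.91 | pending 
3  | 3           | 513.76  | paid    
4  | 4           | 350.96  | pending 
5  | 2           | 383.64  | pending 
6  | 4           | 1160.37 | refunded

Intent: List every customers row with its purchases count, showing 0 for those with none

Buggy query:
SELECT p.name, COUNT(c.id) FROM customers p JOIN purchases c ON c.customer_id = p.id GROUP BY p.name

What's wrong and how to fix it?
Bug: INNER JOIN drops customers rows that have no matching purchases rows

Fix: Use LEFT JOIN so parents without children still appear (COUNT(c.id) gives 0)

Corrected query:
SELECT p.name, COUNT(c.id) FROM customers p LEFT JOIN purchases c ON c.customer_id = p.id GROUP BY p.name

Result:
name  | COUNT(c.id)
------+------------
Alice | 1          
Bob   | 2          
Carol | 1          
Dave  | 2          
Frank | 0          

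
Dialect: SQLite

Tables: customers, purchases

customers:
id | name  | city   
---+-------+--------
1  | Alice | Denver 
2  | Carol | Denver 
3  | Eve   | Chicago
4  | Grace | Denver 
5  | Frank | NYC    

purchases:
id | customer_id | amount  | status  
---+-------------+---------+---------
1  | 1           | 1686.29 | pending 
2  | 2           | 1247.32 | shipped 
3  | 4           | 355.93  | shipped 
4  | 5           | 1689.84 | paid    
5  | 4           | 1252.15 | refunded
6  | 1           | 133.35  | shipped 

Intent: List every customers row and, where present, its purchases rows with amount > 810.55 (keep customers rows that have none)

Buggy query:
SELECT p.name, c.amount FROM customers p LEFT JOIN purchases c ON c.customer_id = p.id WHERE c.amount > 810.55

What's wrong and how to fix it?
Bug: Filtering c.amount in WHERE discards the NULL rows produced by LEFT JOIN, turning it into an inner join

Fix: Put 'c.amount > 810.55' in the JOIN's ON clause instead of WHERE

Corrected query:
SELECT p.name, c.amount FROM customers p LEFT JOIN purchases c ON c.customer_id = p.id AND c.amount > 810.55

Result:
name  | amount 
------+--------
Alice | 1686.29
Carol | 1247.32
Eve   | NULL   
Grace | 1252.15
Frank | 1689.84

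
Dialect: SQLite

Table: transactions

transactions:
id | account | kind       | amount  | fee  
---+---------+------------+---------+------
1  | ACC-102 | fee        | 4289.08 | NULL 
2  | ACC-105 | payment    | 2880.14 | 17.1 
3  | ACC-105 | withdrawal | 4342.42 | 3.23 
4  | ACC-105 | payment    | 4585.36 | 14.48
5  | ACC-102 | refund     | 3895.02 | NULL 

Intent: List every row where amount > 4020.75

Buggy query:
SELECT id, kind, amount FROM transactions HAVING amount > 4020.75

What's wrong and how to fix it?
Bug: HAVING filters the output of aggregation, but this query has no GROUP BY and no aggregate functions, so SQLite rejects it (HAVING clause on a non-aggregate query); the condition here is per row

Fix: Use WHERE for row-level filtering

Corrected query:
SELECT id, kind, amount FROM transactions WHERE amount > 4020.75

Result:
id | kind       | amount 
---+------------+--------
1  | fee        | 4289.08
3  | withdrawal | 4342.42
4  | payment    | 4585.36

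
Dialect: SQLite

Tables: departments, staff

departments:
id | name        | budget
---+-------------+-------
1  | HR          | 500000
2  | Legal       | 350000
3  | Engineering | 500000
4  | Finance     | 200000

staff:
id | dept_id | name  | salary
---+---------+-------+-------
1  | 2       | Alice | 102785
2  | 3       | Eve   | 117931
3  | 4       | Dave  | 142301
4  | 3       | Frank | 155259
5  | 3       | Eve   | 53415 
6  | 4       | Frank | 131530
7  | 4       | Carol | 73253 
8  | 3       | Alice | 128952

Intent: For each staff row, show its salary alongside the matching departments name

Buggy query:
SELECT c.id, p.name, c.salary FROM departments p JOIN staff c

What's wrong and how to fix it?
Bug: Missing join condition: each staff row is matched to all departments rows instead of just its own

Fix: Specify the join condition linking the foreign key to the parent id

Corrected query:
SELECT c.id, p.name, c.salary FROM departments p JOIN staff c ON c.dept_id = p.id

Result:
id | name        | salary
---+-------------+-------
1  | Legal       | 102785
2  | Engineering | 117931
3  | Finance     | 142301
4  | Engineering | 155259
5  | Engineering | 53415 
6  | Finance     | 131530
7  | Finance     | 73253 
8  | Engineering | 128952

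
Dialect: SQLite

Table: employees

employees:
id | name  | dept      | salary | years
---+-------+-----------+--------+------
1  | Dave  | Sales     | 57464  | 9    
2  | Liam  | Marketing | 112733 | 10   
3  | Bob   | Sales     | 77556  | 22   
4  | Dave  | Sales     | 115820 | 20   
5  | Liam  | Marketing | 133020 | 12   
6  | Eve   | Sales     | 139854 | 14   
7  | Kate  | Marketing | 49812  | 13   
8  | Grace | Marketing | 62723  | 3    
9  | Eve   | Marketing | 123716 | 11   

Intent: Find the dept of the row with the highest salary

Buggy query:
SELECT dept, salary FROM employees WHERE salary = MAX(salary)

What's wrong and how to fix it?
Bug: MAX(salary) is an aggregate and cannot be used directly in WHERE

Fix: Wrap MAX in a scalar subquery so WHERE compares against a single value

Corrected query:
SELECT dept, salary FROM employees WHERE salary = (SELECT MAX(salary) FROM employees)

Result:
dept  | salary
------+-------
Sales | 139854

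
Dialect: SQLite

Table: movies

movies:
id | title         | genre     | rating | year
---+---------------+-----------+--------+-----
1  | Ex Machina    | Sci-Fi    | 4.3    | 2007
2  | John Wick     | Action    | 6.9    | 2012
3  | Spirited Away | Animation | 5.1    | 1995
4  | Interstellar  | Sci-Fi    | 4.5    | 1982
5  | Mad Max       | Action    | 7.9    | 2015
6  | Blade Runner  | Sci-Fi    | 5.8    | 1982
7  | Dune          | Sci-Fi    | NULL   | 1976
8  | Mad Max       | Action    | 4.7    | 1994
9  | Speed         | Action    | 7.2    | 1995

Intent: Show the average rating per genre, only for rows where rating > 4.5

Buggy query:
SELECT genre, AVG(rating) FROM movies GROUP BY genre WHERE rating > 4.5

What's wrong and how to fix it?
Bug: WHERE cannot follow GROUP BY

Fix: Move the WHERE clause before GROUP BY

Corrected query:
SELECT genre, AVG(rating) FROM movies WHERE rating > 4.5 GROUP BY genre

Result:
genre     | AVG(rating)
----------+------------
Action    | 6.675      
Animation | 5.1        
Sci-Fi    | 5.8        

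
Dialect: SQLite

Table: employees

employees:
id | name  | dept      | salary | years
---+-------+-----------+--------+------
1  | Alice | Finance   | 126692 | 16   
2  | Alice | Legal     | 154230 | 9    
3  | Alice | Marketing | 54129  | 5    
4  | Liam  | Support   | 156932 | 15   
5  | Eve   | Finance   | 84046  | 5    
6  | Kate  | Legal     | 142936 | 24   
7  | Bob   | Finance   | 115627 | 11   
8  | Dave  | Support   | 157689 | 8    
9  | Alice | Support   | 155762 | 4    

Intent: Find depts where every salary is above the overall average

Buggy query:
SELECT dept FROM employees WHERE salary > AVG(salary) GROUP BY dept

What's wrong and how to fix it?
Bug: AVG() is an aggregate; it can't sit directly in WHERE

Fix: Use a subquery for AVG and a HAVING MIN(...) filter so the condition holds for every row in the group

Corrected query:
SELECT dept FROM employees GROUP BY dept HAVING MIN(salary) > (SELECT AVG(salary) FROM employees)

Result:
dept   
-------
Legal  
Support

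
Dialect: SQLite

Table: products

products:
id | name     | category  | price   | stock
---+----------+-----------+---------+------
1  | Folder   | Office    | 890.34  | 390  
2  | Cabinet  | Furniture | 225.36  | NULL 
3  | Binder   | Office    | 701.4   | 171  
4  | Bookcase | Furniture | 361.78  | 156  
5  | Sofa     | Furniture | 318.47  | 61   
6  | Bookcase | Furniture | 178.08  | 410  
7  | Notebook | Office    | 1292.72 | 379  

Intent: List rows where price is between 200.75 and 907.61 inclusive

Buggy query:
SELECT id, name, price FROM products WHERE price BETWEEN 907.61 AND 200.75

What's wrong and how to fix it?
Bug: The bounds are reversed; BETWEEN a AND b requires a <= b to match anything

Fix: Swap the bounds so the smaller value comes first

Corrected query:
SELECT id, name, price FROM products WHERE price BETWEEN 200.75 AND 907.61

Result:
id | name     | price 
---+----------+-------
1  | Folder   | 890.34
2  | Cabinet  | 225.36
3  | Binder   | 701.4 
4  | Bookcase | 361.78
5  | Sofa     | 318.47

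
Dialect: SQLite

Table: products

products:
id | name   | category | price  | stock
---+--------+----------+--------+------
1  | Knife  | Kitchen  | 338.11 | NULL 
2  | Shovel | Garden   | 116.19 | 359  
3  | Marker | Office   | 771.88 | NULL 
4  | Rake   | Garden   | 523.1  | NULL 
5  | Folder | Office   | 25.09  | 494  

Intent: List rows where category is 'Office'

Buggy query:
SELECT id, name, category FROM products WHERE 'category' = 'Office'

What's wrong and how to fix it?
Bug: Single quotes denote string literals in SQL; the column name is being compared as a constant string

Fix: Remove the quotes around the column name (or use double quotes for an identifier)

Corrected query:
SELECT id, name, category FROM products WHERE category = 'Office'

Result:
id | name   | category
---+--------+---------
3  | Marker | Office  
5  | Folder | Office  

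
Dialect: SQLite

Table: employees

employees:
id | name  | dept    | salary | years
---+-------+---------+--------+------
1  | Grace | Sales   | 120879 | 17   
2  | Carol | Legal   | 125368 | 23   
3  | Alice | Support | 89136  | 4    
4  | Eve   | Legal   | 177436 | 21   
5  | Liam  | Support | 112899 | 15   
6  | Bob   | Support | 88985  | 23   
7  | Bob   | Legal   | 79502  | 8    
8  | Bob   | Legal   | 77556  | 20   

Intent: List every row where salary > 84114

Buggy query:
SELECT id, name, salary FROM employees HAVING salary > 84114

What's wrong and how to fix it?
Bug: HAVING filters the output of aggregation, but this query has no GROUP BY and no aggregate functions, so SQLite rejects it (HAVING clause on a non-aggregate query); the condition here is per row

Fix: Replace HAVING with WHERE since the condition applies to individual rows

Corrected query:
SELECT id, name, salary FROM employees WHERE salary > 84114

Result:
id | name  | salary
---+-------+-------
1  | Grace | 120879
2  | Carol | 125368
3  | Alice | 89136 
4  | Eve   | 177436
5  | Liam  | 112899
6  | Bob   | 88985 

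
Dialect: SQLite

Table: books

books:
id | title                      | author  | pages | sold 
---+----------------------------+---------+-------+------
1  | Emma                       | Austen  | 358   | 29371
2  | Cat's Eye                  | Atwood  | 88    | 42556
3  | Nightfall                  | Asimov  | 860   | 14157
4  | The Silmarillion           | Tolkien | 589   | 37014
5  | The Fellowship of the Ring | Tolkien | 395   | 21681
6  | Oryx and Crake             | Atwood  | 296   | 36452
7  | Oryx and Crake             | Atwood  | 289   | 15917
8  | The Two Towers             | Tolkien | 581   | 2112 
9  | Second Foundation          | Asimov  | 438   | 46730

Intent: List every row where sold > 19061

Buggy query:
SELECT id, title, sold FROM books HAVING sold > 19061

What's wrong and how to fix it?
Bug: HAVING filters the output of aggregation, but this query has no GROUP BY and no aggregate functions, so SQLite rejects it (HAVING clause on a non-aggregate query); the condition here is per row

Fix: Use WHERE for row-level filtering

Corrected query:
SELECT id, title, sold FROM books WHERE sold > 19061

Result:
id | title                      | sold 
---+----------------------------+------
1  | Emma                       | 29371
2  | Cat's Eye                  | 42556
4  | The Silmarillion           | 37014
5  | The Fellowship of the Ring | 21681
6  | Oryx and Crake             | 36452
9  | Second Foundation          | 46730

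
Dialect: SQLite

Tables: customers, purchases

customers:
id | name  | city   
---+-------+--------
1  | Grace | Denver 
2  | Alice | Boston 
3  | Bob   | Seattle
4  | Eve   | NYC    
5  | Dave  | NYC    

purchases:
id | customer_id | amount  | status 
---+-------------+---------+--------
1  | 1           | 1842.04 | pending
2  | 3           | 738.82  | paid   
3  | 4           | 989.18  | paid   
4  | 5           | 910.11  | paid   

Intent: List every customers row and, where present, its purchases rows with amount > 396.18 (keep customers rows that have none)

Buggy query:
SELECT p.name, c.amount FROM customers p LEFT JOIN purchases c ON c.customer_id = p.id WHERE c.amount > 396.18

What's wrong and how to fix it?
Bug: Filtering c.amount in WHERE discards the NULL rows produced by LEFT JOIN, turning it into an inner join

Fix: Move the right-table condition into the ON clause so unmatched parents are kept

Corrected query:
SELECT p.name, c.amount FROM customers p LEFT JOIN purchases c ON c.customer_id = p.id AND c.amount > 396.18

Result:
name  | amount 
------+--------
Grace | 1842.04
Alice | NULL   
Bob   | 738.82 
Eve   | 989.18 
Dave  | 910.11 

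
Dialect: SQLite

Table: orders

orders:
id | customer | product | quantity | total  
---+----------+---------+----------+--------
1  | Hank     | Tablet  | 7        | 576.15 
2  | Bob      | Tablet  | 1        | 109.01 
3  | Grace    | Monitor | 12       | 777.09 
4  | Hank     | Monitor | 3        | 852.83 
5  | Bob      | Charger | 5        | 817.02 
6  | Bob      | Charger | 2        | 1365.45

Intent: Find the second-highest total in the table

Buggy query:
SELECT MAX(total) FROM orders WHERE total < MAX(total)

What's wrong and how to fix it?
Bug: The inner MAX is an aggregate inside WHERE, which is not allowed

Fix: Put the inner MAX in a scalar subquery

Corrected query:
SELECT MAX(total) FROM orders WHERE total < (SELECT MAX(total) FROM orders)

Result:
MAX(total)
----------
852.83    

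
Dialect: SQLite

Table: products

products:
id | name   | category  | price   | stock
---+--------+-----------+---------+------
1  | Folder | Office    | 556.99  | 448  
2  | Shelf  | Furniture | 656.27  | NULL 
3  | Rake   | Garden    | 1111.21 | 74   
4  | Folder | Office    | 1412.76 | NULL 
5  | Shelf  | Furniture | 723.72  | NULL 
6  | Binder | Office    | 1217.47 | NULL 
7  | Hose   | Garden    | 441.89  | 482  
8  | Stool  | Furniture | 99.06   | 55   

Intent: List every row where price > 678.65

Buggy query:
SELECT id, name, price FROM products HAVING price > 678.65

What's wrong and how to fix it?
Bug: HAVING filters the output of aggregation, but this query has no GROUP BY and no aggregate functions, so SQLite rejects it (HAVING clause on a non-aggregate query); the condition here is per row

Fix: Replace HAVING with WHERE since the condition applies to individual rows

Corrected query:
SELECT id, name, price FROM products WHERE price > 678.65

Result:
id | name   | price  
---+--------+--------
3  | Rake   | 1111.21
4  | Folder | 1412.76
5  | Shelf  | 723.72 
6  | Binder | 1217.47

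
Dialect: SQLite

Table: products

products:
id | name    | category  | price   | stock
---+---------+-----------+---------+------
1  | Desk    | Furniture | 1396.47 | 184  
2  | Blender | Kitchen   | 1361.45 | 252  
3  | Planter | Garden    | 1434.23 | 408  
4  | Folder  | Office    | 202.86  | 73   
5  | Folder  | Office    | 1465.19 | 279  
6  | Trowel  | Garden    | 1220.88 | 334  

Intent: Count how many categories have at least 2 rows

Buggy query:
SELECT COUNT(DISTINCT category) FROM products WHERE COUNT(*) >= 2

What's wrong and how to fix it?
Bug: WHERE filters individual rows, not groups, so a group-level COUNT is invalid there

Fix: Use a subquery that GROUPs and filters with HAVING, then count its rows

Corrected query:
SELECT COUNT(*) FROM (SELECT category FROM products GROUP BY category HAVING COUNT(*) >= 2)

Result:
COUNT(*)
--------
2       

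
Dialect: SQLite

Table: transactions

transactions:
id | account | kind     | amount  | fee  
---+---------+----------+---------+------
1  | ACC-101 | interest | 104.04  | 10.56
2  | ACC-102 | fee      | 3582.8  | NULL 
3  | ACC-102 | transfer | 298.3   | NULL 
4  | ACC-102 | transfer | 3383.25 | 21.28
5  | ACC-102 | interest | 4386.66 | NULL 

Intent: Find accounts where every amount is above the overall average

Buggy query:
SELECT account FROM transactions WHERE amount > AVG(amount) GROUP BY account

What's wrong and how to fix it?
Bug: AVG() is an aggregate; it can't sit directly in WHERE

Fix: Use a subquery for AVG and a HAVING MIN(...) filter so the condition holds for every row in the group

Corrected query:
SELECT account FROM transactions GROUP BY account HAVING MIN(amount) > (SELECT AVG(amount) FROM transactions)

Result:
(no rows)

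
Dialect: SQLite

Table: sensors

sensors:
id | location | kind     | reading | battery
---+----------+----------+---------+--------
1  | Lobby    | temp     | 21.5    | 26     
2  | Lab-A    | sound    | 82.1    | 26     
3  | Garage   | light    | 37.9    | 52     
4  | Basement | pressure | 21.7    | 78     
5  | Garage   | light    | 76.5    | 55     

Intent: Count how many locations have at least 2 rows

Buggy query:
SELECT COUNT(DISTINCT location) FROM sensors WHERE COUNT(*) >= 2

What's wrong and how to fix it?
Bug: WHERE filters individual rows, not groups, so a group-level COUNT is invalid there

Fix: Use a subquery that GROUPs and filters with HAVING, then count its rows

Corrected query:
SELECT COUNT(*) FROM (SELECT location FROM sensors GROUP BY location HAVING COUNT(*) >= 2)

Result:
COUNT(*)
--------
1       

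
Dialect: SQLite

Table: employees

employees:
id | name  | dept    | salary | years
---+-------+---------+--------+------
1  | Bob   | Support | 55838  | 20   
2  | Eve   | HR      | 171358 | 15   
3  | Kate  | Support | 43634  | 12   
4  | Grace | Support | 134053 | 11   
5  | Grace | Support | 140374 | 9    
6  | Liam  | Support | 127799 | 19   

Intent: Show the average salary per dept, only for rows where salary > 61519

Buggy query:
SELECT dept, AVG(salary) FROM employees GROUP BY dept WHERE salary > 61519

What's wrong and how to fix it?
Bug: Row-level WHERE must come before GROUP BY in the clause order

Fix: Move the WHERE clause before GROUP BY

Corrected query:
SELECT dept, AVG(salary) FROM employees WHERE salary > 61519 GROUP BY dept

Result:
dept    | AVG(salary)  
--------+--------------
HR      | 171358       
Support | 134075.333333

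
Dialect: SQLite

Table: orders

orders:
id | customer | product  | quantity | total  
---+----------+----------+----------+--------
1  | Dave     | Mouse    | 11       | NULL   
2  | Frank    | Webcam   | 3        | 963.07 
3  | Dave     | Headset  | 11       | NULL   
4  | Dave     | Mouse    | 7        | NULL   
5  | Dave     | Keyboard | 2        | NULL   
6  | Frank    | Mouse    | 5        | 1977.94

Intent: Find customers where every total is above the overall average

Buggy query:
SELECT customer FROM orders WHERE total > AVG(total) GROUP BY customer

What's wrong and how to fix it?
Bug: AVG() is an aggregate; it can't sit directly in WHERE

Fix: Use a subquery for AVG and a HAVING MIN(...) filter so the condition holds for every row in the group

Corrected query:
SELECT customer FROM orders GROUP BY customer HAVING MIN(total) > (SELECT AVG(total) FROM orders)

Result:
(no rows)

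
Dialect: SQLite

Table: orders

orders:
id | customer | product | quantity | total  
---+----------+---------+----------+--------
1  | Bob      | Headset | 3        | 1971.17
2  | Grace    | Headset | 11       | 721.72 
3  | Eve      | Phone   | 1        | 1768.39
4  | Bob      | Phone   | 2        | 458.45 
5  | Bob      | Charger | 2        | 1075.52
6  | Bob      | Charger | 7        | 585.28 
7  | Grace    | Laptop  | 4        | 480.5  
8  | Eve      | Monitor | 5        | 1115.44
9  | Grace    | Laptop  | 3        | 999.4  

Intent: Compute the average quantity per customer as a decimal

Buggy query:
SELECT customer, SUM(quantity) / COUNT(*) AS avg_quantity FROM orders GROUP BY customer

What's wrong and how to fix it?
Bug: Both operands are integers, so '/' performs integer division and truncates

Fix: Multiply by 1.0 (or CAST to REAL) to force floating-point division

Corrected query:
SELECT customer, SUM(quantity) * 1.0 / COUNT(*) AS avg_quantity FROM orders GROUP BY customer

Result:
customer | avg_quantity
---------+-------------
Bob      | 3.5         
Eve      | 3           
Grace    | 6           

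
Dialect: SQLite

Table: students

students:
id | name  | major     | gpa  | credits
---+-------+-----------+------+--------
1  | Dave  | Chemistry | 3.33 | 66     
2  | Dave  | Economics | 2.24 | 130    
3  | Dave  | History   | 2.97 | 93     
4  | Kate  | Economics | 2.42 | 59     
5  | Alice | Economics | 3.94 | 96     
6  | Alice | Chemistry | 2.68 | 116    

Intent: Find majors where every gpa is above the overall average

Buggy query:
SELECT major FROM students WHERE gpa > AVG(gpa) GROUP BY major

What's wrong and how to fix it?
Bug: WHERE evaluates per row before aggregation, so AVG() is unavailable

Fix: Use a subquery for AVG and a HAVING MIN(...) filter so the condition holds for every row in the group

Corrected query:
SELECT major FROM students GROUP BY major HAVING MIN(gpa) > (SELECT AVG(gpa) FROM students)

Result:
major  
-------
History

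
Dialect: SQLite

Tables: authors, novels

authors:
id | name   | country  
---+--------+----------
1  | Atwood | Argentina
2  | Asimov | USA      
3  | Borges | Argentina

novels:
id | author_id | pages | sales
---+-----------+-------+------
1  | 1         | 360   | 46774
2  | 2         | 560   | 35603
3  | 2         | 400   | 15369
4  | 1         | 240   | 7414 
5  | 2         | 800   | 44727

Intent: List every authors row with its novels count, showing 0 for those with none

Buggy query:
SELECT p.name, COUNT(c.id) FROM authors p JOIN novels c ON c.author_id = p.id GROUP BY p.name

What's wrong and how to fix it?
Bug: An inner join excludes parents with zero children

Fix: Use LEFT JOIN so parents without children still appear (COUNT(c.id) gives 0)

Corrected query:
SELECT p.name, COUNT(c.id) FROM authors p LEFT JOIN novels c ON c.author_id = p.id GROUP BY p.name

Result:
name   | COUNT(c.id)
-------+------------
Asimov | 3          
Atwood | 2          
Borges | 0          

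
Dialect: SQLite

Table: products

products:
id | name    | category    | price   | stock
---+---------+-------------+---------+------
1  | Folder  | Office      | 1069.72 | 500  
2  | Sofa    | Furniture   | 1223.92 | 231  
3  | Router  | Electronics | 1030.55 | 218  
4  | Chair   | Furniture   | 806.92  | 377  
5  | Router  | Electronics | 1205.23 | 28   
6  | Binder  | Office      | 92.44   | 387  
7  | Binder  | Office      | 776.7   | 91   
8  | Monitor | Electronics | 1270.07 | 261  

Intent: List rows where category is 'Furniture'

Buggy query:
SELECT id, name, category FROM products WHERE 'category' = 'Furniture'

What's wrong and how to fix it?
Bug: 'category' in single quotes is a string literal, not the column; the comparison is literal-vs-literal and never true

Fix: Remove the quotes around the column name (or use double quotes for an identifier)

Corrected query:
SELECT id, name, category FROM products WHERE category = 'Furniture'

Result:
id | name  | category 
---+-------+----------
2  | Sofa  | Furniture
4  | Chair | Furniture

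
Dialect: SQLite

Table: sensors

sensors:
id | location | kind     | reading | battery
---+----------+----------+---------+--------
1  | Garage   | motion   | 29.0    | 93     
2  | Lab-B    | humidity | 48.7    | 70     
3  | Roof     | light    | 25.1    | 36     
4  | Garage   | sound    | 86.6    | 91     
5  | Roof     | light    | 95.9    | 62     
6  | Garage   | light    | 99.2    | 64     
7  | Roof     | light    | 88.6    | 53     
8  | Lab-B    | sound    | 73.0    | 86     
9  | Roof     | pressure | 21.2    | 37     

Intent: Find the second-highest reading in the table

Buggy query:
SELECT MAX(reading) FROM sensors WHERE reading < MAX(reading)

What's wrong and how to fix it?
Bug: The inner MAX is an aggregate inside WHERE, which is not allowed

Fix: Compute the overall MAX in a subquery, then take MAX of rows below it

Corrected query:
SELECT MAX(reading) FROM sensors WHERE reading < (SELECT MAX(reading) FROM sensors)

Result:
MAX(reading)
------------
95.9        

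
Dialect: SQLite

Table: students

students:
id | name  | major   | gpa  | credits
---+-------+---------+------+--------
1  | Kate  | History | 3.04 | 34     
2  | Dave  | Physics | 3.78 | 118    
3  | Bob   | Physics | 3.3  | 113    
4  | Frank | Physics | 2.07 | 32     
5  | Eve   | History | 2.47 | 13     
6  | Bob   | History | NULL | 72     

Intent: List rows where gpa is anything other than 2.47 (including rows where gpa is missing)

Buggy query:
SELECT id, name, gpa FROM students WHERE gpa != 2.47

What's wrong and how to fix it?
Bug: 'gpa != 2.47' is unknown when gpa is NULL, so NULL rows are silently excluded

Fix: Handle NULL separately with IS NULL alongside the inequality

Corrected query:
SELECT id, name, gpa FROM students WHERE gpa != 2.47 OR gpa IS NULL

Result:
id | name  | gpa 
---+-------+-----
1  | Kate  | 3.04
2  | Dave  | 3.78
3  | Bob   | 3.3 
4  | Frank | 2.07
6  | Bob   | NULL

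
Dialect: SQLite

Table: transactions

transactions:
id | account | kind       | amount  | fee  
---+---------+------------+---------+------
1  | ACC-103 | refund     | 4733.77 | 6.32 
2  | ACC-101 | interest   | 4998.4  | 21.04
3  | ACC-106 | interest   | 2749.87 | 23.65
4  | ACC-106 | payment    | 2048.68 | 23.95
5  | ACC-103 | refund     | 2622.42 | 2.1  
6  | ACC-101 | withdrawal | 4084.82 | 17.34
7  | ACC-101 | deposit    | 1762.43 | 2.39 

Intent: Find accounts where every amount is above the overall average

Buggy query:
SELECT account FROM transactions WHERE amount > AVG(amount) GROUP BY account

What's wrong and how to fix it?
Bug: WHERE evaluates per row before aggregation, so AVG() is unavailable

Fix: Use a subquery for AVG and a HAVING MIN(...) filter so the condition holds for every row in the group

Corrected query:
SELECT account FROM transactions GROUP BY account HAVING MIN(amount) > (SELECT AVG(amount) FROM transactions)

Result:
(no rows)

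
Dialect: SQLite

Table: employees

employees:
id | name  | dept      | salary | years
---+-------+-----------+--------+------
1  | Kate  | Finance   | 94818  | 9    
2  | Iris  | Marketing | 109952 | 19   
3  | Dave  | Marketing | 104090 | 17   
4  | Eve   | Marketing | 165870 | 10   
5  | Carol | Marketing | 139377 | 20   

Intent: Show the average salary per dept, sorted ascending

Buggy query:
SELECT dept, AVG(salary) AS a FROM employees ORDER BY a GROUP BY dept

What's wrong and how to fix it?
Bug: GROUP BY must precede ORDER BY

Fix: Reorder: SELECT … FROM … GROUP BY … ORDER BY …

Corrected query:
SELECT dept, AVG(salary) AS a FROM employees GROUP BY dept ORDER BY a

Result:
dept      | a        
----------+----------
Finance   | 94818    
Marketing | 129822.25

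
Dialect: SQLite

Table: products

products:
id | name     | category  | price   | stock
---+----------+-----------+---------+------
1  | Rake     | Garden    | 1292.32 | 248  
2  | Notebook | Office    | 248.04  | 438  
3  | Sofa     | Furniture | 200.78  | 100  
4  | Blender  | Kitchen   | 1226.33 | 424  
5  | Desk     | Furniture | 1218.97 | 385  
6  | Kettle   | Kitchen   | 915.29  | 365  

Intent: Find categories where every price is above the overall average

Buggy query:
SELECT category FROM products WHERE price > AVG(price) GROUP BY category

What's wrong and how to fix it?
Bug: WHERE evaluates per row before aggregation, so AVG() is unavailable

Fix: Use a subquery for AVG and a HAVING MIN(...) filter so the condition holds for every row in the group

Corrected query:
SELECT category FROM products GROUP BY category HAVING MIN(price) > (SELECT AVG(price) FROM products)

Result:
category
--------
Garden  
Kitchen 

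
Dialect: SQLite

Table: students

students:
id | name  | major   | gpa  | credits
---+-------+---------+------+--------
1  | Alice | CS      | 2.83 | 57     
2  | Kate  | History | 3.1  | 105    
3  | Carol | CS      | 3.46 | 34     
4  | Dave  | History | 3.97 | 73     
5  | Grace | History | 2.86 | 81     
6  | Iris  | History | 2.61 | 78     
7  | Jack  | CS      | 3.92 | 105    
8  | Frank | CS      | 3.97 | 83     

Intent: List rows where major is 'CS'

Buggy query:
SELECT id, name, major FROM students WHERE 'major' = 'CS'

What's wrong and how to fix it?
Bug: Single quotes denote string literals in SQL; the column name is being compared as a constant string

Fix: Reference the column as major without single quotes

Corrected query:
SELECT id, name, major FROM students WHERE major = 'CS'

Result:
id | name  | major
---+-------+------
1  | Alice | CS   
3  | Carol | CS   
7  | Jack  | CS   
8  | Frank | CS   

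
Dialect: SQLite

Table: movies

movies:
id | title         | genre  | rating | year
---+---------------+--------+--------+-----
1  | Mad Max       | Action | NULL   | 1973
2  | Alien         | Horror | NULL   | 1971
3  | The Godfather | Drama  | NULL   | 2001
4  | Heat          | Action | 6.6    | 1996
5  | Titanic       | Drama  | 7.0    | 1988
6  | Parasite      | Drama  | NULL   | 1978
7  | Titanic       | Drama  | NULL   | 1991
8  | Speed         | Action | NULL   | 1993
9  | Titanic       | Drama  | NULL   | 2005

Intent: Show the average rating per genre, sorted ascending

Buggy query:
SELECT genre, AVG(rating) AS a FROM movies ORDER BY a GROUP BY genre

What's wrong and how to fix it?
Bug: GROUP BY must precede ORDER BY

Fix: Move ORDER BY to the end, after GROUP BY

Corrected query:
SELECT genre, AVG(rating) AS a FROM movies GROUP BY genre ORDER BY a

Result:
genre  | a   
-------+-----
Horror | NULL
Action | 6.6 
Drama  | 7   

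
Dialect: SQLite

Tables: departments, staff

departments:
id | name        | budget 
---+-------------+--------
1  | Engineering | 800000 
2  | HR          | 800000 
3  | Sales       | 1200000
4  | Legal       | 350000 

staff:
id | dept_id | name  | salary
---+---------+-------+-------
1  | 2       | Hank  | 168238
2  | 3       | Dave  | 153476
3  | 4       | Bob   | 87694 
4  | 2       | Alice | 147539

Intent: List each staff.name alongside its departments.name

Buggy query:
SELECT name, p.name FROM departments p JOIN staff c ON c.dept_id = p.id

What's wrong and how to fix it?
Bug: Both tables have a 'name' column; the unqualified reference is ambiguous

Fix: Prefix ambiguous columns with the table alias

Corrected query:
SELECT c.name, p.name FROM departments p JOIN staff c ON c.dept_id = p.id

Result:
name  | name 
------+------
Hank  | HR   
Dave  | Sales
Bob   | Legal
Alice | HR   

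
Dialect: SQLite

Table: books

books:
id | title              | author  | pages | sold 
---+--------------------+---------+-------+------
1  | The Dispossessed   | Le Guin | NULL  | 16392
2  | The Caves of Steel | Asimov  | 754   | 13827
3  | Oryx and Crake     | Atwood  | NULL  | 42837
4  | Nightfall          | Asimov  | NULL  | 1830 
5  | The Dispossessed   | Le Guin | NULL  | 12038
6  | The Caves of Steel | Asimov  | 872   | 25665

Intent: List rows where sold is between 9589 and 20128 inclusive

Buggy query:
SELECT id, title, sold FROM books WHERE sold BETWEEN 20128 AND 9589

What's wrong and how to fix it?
Bug: The bounds are reversed; BETWEEN a AND b requires a <= b to match anything

Fix: Swap the bounds so the smaller value comes first

Corrected query:
SELECT id, title, sold FROM books WHERE sold BETWEEN 9589 AND 20128

Result:
id | title              | sold 
---+--------------------+------
1  | The Dispossessed   | 16392
2  | The Caves of Steel | 13827
5  | The Dispossessed   | 12038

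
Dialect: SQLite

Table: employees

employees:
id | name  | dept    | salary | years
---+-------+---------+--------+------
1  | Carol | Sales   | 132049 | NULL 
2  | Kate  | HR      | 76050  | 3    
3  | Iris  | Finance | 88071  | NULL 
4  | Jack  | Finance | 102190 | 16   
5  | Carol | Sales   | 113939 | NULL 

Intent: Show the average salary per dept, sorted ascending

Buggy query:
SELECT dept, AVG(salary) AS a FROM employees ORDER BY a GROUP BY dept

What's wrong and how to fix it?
Bug: ORDER BY appears before GROUP BY; SQL clause order requires GROUP BY first

Fix: Reorder: SELECT … FROM … GROUP BY … ORDER BY …

Corrected query:
SELECT dept, AVG(salary) AS a FROM employees GROUP BY dept ORDER BY a

Result:
dept    | a      
--------+--------
HR      | 76050  
Finance | 95130.5
Sales   | 122994 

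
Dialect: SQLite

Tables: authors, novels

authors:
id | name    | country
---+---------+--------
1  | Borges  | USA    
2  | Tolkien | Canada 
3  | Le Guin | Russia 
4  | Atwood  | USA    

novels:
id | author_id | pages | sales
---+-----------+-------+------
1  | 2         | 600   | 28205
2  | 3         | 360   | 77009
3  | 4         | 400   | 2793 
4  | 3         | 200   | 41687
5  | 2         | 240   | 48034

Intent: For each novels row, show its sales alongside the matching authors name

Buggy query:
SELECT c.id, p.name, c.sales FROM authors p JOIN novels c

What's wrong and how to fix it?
Bug: Missing join condition: each novels row is matched to all authors rows instead of just its own

Fix: Specify the join condition linking the foreign key to the parent id

Corrected query:
SELECT c.id, p.name, c.sales FROM authors p JOIN novels c ON c.author_id = p.id

Result:
id | name    | sales
---+---------+------
1  | Tolkien | 28205
2  | Le Guin | 77009
3  | Atwood  | 2793 
4  | Le Guin | 41687
5  | Tolkien | 48034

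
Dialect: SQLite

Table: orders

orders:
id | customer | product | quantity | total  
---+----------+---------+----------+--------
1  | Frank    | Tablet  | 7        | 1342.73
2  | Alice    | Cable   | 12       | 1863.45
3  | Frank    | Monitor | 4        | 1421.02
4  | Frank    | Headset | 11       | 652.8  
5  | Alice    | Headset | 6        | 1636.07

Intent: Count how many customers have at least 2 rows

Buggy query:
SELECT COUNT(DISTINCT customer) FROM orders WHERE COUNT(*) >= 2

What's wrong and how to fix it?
Bug: WHERE filters individual rows, not groups, so a group-level COUNT is invalid there

Fix: Use a subquery that GROUPs and filters with HAVING, then count its rows

Corrected query:
SELECT COUNT(*) FROM (SELECT customer FROM orders GROUP BY customer HAVING COUNT(*) >= 2)

Result:
COUNT(*)
--------
2       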